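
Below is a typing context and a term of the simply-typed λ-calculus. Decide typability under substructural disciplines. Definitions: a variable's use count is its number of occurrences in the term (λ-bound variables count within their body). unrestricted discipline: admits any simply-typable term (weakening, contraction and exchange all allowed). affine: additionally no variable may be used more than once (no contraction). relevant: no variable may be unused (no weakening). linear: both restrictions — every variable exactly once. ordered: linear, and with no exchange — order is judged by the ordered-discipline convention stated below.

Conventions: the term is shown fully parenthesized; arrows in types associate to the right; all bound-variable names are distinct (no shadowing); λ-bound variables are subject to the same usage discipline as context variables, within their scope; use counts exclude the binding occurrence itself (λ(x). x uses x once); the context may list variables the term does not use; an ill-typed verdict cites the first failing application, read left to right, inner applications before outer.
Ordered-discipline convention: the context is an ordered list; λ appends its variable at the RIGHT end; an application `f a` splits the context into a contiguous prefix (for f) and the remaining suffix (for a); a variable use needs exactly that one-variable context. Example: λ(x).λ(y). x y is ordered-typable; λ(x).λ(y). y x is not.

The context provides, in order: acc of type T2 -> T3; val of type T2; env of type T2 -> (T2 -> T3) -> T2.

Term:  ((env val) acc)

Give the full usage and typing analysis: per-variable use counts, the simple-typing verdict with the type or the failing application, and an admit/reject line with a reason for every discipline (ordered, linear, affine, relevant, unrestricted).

variable uses: acc ×1; val ×1; env ×1
left-to-right use order: env, val, acc
typing: well-typed — term : T2
ordered: ✗ — needs exchange: uses follow env, val, acc
linear: ✓ — each of acc, val, env used exactly once
affine: ✓ — at most one use each (acc, val, env)
relevant: ✓ — every one of acc, val, env appears
unrestricted: ✓ — well-typed at T2; no restrictions here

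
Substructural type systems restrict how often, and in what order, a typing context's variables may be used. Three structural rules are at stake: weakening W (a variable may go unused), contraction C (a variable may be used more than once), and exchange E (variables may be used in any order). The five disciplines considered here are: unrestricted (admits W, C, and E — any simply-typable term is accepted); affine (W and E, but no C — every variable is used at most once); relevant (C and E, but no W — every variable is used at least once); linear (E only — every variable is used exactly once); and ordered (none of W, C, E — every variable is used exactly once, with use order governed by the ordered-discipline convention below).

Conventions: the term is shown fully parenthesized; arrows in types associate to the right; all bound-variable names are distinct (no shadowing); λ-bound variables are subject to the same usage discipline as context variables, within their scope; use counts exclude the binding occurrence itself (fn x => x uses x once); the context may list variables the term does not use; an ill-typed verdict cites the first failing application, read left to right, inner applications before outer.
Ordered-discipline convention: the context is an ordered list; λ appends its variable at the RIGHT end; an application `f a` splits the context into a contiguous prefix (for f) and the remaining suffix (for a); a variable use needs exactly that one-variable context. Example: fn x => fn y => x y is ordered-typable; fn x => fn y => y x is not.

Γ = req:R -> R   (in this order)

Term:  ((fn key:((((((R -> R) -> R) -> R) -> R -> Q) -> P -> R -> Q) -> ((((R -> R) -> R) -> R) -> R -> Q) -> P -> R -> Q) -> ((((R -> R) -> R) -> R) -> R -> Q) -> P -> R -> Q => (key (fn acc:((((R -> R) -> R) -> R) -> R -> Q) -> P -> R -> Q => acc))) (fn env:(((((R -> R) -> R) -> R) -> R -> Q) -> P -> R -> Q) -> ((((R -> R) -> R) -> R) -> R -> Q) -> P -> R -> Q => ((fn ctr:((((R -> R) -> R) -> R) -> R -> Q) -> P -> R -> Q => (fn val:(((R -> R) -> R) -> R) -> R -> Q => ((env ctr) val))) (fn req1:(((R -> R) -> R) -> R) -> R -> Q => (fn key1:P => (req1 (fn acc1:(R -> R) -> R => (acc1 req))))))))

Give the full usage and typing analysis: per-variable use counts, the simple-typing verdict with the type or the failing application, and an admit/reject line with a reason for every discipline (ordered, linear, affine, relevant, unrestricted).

use counts: req ×1, key (λ-bound) ×1, acc (λ-bound) ×1, env (λ-bound) ×1, ctr (λ-bound) ×1, val (λ-bound) ×1, req1 (λ-bound) ×1, key1 (λ-bound) ×0, acc1 (λ-bound) ×1
left-to-right use order: key, acc, env, ctr, val, req1, acc1, req
typing: well-typed — term : ((((R -> R) -> R) -> R) -> R -> Q) -> P -> R -> Q
ordered ✗ (key1 left unused)
linear ✗ (key1 left unused)
affine ✓ (req, key, acc, env, ctr, val, req1, key1, acc1: no repeats, contraction unneeded)
relevant ✗ (key1 left unused)
unrestricted ✓ (typability at ((((R -> R) -> R) -> R) -> R -> Q) -> P -> R -> Q is all that's needed)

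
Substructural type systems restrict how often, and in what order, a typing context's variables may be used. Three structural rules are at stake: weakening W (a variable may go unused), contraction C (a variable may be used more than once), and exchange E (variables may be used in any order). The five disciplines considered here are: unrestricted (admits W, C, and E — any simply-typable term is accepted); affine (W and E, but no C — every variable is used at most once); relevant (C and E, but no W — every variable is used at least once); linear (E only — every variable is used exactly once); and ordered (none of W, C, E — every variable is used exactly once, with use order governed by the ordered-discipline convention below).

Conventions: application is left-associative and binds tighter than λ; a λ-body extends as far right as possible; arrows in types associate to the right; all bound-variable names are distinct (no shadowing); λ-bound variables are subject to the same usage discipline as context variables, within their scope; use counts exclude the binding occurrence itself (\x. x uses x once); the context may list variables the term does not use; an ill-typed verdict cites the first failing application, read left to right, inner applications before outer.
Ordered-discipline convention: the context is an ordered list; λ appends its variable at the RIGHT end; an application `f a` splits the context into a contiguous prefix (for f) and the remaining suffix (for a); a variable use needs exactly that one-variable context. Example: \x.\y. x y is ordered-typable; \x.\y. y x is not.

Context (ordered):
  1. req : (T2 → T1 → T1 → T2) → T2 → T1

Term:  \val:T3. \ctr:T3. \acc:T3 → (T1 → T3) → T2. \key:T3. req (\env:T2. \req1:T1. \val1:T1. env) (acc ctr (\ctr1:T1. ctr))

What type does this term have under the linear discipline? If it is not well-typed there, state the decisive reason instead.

not well-typed under linear — uses contraction: ctr ×2; needs weakening: val, key, req1, val1, ctr1 unused
counts: req: 1, val (λ-bound): 0, ctr (λ-bound): 2, acc (λ-bound): 1, key (λ-bound): 0, env (λ-bound): 1, req1 (λ-bound): 0, val1 (λ-bound): 0, ctr1 (λ-bound): 0
order of uses: req, env, acc, ctr, ctr
typing: the term checks, with type T3 → T3 → (T3 → (T1 → T3) → T2) → T3 → T1
summary: ordered ✗ · linear ✗ · affine ✗ · relevant ✗ · unrestricted ✓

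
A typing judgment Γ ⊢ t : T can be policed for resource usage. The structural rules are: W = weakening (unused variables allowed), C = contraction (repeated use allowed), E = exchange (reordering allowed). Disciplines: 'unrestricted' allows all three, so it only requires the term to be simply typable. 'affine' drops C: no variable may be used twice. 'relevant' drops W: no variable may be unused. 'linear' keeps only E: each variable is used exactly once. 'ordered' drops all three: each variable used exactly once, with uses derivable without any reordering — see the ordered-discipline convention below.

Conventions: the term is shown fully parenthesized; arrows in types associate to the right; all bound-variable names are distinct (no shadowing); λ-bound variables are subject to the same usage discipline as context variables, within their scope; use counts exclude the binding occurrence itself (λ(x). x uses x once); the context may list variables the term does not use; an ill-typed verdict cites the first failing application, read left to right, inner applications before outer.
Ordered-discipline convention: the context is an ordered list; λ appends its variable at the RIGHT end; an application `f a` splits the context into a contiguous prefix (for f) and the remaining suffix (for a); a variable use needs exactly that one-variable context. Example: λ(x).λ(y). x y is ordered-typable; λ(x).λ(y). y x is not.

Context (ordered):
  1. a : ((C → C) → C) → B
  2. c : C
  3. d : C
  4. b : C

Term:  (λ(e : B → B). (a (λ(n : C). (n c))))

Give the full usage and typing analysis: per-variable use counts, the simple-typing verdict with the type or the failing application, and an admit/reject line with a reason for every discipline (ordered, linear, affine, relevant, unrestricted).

usage: a ×1, c ×1, d ×0, b ×0, e [bound] ×0, n [bound] ×1
order of uses: a, n, c
typing: ill-typed: non-function type C applied to an argument
ordered ✗ (fails simple typing)
linear ✗ (a type mismatch blocks all five)
affine ✗ (the type mismatch rejects it)
relevant ✗ (not simply typable)
unrestricted ✗ (fails simple typing)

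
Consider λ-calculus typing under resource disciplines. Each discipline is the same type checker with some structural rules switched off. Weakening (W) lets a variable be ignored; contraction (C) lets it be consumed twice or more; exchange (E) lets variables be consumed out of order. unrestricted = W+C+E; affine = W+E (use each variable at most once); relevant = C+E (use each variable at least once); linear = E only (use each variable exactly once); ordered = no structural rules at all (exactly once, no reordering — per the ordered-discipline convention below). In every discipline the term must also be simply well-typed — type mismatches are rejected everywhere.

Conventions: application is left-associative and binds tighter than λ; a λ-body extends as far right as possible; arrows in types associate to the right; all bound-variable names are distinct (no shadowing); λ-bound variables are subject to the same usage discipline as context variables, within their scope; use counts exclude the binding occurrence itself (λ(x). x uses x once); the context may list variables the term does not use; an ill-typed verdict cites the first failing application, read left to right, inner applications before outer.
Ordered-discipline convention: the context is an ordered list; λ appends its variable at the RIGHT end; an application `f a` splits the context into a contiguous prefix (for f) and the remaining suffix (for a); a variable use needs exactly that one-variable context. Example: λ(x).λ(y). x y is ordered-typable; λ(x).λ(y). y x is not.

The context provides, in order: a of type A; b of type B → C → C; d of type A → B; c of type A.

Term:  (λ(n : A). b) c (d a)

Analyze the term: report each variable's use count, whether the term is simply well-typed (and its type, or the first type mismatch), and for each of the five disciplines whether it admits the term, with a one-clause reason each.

use counts: a: 1; b: 1; d: 1; c: 1; n (bound): 0
order of uses: b, c, d, a
typing: ✓ — C → C
ordered: ✗ — needs weakening: n unused
linear: ✗ — needs weakening: n unused
affine: ✓ — a, b, d, c, n: no repeats, contraction unneeded
relevant: ✗ — needs weakening: n unused
unrestricted: ✓ — typability at C → C is all that's needed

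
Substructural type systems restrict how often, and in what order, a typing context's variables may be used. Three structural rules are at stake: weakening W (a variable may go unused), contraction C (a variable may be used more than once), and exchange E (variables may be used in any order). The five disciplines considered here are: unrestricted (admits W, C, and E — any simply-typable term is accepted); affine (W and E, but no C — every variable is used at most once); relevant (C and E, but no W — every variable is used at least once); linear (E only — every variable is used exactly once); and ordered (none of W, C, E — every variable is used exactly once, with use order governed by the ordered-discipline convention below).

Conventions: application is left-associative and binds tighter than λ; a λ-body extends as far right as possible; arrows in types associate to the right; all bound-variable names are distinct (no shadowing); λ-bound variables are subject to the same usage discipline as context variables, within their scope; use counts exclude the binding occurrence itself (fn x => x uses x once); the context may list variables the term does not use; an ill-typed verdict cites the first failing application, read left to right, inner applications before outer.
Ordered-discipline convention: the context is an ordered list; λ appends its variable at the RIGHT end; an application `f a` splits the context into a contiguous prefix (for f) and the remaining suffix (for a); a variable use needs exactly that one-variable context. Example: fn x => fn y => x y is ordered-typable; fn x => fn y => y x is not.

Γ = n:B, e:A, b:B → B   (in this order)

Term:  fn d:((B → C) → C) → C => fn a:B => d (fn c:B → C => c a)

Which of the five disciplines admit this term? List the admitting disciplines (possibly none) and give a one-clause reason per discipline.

admitted in: affine, unrestricted
usage: n ×0; e ×0; b ×0; d (bound) ×1; a (bound) ×1; c (bound) ×1
use order (left to right): d, c, a
typing: ✓ — (((B → C) → C) → C) → B → C
ordered ✗ (unused: n, e, b — weakening required)
linear ✗ (unused: n, e, b — weakening required)
affine ✓ (n, e, b, d, a, c: no repeats, contraction unneeded)
relevant ✗ (unused: n, e, b — weakening required)
unrestricted ✓ (typability at (((B → C) → C) → C) → B → C is all that's needed)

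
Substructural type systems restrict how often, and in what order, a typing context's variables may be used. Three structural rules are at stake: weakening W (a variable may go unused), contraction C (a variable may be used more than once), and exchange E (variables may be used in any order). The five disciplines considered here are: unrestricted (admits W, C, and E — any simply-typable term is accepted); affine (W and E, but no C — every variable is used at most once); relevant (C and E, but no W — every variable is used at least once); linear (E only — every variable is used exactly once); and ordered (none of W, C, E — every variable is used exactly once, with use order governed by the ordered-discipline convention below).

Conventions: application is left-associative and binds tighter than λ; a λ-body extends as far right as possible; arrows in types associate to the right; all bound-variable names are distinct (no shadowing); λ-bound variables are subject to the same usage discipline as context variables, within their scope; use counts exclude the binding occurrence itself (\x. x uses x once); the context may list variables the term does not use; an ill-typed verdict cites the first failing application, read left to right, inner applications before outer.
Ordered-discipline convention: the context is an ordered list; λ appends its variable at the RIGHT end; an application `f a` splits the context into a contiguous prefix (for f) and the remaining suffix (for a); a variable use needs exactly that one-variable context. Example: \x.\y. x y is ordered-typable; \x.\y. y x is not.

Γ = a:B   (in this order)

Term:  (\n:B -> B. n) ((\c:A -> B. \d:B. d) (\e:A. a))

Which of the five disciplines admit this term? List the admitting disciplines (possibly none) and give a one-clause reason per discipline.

accepted by: affine, unrestricted
counts: a=1, n [bound]=1, c [bound]=0, d [bound]=1, e [bound]=0
left-to-right use order: n, d, a
typing: well-typed — term : B -> B
ordered ✗ (c, e never used (weakening))
linear ✗ (c, e never used (weakening))
affine ✓ (none of a, n, c, d, e used more than once)
relevant ✗ (c, e never used (weakening))
unrestricted ✓ (well-typed at B -> B; no restrictions here)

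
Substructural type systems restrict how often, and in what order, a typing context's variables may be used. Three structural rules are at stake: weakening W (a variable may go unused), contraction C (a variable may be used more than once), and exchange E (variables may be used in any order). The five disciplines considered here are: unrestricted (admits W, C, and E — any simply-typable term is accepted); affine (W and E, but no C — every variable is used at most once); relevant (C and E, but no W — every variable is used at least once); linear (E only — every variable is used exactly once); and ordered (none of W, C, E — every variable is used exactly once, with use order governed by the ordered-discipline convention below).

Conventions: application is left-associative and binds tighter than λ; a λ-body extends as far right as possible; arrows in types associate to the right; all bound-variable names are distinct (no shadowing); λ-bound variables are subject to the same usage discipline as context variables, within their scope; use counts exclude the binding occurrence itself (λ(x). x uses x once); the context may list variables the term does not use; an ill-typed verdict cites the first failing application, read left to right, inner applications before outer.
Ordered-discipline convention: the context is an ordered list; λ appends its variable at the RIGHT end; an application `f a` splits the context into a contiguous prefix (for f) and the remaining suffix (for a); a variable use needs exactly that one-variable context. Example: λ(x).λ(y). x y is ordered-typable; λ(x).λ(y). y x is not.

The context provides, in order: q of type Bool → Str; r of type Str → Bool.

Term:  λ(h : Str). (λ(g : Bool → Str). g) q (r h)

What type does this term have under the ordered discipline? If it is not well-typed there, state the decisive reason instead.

term : Str → Str
usage: q=1, r=1, h (bound)=1, g (bound)=1
use order (left to right): g, q, r, h
typing: well-typed — term : Str → Str
summary: ordered ✓, linear ✓, affine ✓, relevant ✓, unrestricted ✓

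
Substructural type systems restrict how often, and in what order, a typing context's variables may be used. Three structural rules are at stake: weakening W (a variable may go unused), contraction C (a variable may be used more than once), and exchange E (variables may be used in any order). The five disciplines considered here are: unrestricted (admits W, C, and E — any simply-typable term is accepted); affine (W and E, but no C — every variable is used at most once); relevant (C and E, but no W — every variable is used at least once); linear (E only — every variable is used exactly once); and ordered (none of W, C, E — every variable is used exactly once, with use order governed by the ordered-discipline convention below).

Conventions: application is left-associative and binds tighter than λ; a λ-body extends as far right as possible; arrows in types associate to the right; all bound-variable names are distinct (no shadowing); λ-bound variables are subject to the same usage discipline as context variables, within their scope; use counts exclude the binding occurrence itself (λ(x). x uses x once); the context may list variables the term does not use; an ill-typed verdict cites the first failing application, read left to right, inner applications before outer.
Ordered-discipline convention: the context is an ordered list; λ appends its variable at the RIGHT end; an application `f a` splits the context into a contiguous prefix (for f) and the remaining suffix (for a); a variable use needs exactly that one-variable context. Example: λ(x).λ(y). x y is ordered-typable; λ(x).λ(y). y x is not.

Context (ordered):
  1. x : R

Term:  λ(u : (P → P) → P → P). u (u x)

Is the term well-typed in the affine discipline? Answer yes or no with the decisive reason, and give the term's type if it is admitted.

no — fails simple typing
use counts: x: 1×; u (λ-bound): 2×
uses in reading order: u, u, x
typing: ill-typed: argument of type R where P → P is required
across the five disciplines: ordered ✗; linear ✗; affine ✗; relevant ✗; unrestricted ✗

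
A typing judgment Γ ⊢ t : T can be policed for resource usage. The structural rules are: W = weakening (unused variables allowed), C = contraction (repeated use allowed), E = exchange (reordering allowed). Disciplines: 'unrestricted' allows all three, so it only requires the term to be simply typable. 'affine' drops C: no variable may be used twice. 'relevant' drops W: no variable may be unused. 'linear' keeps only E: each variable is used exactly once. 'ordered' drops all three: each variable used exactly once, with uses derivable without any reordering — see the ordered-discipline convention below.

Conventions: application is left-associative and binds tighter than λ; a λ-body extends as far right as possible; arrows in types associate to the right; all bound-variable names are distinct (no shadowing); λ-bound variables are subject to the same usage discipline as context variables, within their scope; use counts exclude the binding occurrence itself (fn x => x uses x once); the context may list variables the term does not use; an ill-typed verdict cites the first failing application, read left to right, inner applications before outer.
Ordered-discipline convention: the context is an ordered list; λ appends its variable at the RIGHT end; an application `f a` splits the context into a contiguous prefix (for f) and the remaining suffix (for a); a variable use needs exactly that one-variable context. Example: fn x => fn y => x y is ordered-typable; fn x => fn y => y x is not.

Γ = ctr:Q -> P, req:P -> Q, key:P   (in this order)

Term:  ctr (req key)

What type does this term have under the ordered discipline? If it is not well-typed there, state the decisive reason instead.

term : P
usage: ctr: 1×, req: 1×, key: 1×
left-to-right use order: ctr, req, key
typing: well-typed at P
per-discipline verdicts: ordered ✓ · linear ✓ · affine ✓ · relevant ✓ · unrestricted ✓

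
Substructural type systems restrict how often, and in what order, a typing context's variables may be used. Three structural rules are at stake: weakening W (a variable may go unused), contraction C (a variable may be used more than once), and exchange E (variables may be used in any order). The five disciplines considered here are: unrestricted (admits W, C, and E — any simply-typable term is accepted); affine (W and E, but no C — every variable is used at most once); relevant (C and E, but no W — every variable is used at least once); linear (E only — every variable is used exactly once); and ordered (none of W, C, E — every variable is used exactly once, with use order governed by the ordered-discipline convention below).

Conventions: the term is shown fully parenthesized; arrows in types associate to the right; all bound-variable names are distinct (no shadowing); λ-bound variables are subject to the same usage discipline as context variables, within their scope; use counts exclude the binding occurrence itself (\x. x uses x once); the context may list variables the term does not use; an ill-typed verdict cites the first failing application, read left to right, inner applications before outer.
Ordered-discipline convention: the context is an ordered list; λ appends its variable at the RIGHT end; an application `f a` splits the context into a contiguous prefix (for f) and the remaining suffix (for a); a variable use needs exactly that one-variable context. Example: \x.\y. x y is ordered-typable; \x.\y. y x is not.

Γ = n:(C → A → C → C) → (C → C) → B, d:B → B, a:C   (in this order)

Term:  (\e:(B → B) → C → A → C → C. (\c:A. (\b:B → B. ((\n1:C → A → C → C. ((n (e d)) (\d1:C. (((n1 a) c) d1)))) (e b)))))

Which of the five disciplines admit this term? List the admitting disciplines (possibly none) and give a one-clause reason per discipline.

admitted in: relevant, unrestricted
variable uses: n=1, d=1, a=1, e [bound]=2, c [bound]=1, b [bound]=1, n1 [bound]=1, d1 [bound]=1
order of uses: n, e, d, n1, a, c, d1, e, b
typing: well-typed — term : ((B → B) → C → A → C → C) → A → (B → B) → B
ordered: ✗, needs contraction — e ×2
linear: ✗, needs contraction — e ×2
affine: ✗, needs contraction — e ×2
relevant: ✓, at least one use each (n, d, a, e, c, b, n1, d1)
unrestricted: ✓, type-checks (((B → B) → C → A → C → C) → A → (B → B) → B) and nothing is barred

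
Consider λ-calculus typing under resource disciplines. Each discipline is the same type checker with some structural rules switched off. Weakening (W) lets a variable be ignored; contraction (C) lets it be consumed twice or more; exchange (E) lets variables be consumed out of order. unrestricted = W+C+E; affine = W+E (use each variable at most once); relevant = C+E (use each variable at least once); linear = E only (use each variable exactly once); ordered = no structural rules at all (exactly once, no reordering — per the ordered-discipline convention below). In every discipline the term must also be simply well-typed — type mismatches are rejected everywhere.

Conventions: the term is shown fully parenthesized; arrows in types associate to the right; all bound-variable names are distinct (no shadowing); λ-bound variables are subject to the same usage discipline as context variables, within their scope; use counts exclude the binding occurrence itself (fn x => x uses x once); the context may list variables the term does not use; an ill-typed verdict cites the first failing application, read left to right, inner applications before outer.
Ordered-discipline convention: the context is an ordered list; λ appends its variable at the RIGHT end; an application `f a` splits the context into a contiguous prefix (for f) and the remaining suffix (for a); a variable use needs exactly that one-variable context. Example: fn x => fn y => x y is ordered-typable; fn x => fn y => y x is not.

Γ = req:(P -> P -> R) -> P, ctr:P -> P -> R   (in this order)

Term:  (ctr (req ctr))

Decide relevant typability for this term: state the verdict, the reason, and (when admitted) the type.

yes — at least one use each (req, ctr); term : P -> R
counts: req ×1, ctr ×2
uses in reading order: ctr, req, ctr
typing: ✓ — P -> R
across the five disciplines: ordered ✗ · linear ✗ · affine ✗ · relevant ✓ · unrestricted ✓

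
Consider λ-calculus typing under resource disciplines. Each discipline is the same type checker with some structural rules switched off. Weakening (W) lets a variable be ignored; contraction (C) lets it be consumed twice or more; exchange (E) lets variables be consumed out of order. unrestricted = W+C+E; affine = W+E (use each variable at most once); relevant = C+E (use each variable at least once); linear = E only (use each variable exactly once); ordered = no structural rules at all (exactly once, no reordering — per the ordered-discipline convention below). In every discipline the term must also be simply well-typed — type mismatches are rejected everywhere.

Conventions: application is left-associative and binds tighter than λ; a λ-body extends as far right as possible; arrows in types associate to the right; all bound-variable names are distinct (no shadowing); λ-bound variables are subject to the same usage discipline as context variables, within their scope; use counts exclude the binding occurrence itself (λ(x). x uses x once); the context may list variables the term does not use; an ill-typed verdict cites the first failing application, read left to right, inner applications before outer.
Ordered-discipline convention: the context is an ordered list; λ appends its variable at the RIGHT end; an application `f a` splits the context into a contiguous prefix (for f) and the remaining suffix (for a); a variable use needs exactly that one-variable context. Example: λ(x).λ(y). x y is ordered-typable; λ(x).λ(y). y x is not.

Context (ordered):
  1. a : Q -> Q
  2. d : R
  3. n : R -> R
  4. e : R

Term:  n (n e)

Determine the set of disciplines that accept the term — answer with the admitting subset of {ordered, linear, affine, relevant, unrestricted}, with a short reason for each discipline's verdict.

admitted in: unrestricted
usage: a=0, d=0, n=2, e=1
use order (left to right): n, n, e
typing: well-typed at R
ordered: ✗ — repeated use of n ×2; a, d left unused
linear: ✗ — repeated use of n ×2; a, d left unused
affine: ✗ — repeated use of n ×2
relevant: ✗ — a, d left unused
unrestricted: ✓ — well-typed at R; no restrictions here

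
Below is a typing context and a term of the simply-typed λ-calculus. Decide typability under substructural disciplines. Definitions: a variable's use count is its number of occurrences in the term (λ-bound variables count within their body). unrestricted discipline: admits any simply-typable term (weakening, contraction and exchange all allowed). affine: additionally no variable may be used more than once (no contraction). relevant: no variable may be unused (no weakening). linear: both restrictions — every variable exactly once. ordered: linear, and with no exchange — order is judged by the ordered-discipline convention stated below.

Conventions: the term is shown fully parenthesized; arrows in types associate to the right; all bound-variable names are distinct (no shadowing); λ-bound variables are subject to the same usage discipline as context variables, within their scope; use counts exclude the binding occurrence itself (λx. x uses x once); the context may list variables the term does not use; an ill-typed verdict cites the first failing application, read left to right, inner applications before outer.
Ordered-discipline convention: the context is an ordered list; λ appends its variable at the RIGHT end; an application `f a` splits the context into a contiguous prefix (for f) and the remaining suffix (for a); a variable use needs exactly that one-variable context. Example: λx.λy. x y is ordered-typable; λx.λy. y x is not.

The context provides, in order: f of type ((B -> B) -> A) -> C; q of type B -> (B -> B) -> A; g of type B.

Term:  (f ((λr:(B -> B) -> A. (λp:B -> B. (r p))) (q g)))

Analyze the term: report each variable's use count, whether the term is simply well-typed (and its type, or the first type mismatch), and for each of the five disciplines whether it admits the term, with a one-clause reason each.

variable uses: f ×1; q ×1; g ×1; r [bound] ×1; p [bound] ×1
uses in reading order: f, r, p, q, g
typing: well-typed — term : C
ordered ✓ (f, q, g, r, p: once each, no exchange needed)
linear ✓ (f, q, g, r, p: one use apiece)
affine ✓ (none of f, q, g, r, p used more than once)
relevant ✓ (every one of f, q, g, r, p appears)
unrestricted ✓ (type-checks (C) and nothing is barred)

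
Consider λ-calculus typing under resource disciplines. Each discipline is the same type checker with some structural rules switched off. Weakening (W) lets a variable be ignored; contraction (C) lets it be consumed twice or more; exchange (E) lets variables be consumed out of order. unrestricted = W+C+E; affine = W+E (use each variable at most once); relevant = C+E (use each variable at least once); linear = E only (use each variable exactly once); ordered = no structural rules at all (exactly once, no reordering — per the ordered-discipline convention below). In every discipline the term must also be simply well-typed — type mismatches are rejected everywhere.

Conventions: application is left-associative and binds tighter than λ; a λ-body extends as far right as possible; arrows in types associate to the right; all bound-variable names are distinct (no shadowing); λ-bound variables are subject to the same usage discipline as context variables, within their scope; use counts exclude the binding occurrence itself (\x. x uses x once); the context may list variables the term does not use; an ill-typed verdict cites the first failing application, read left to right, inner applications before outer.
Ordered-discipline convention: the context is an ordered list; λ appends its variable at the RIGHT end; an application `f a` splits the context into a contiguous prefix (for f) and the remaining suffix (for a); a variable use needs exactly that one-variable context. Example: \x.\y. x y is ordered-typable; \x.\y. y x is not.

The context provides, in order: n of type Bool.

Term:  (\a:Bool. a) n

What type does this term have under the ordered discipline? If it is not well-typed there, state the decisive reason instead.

term : Bool
counts: n: 1×; a [bound]: 1×
use order (left to right): a, n
typing: the term checks, with type Bool
per-discipline verdicts: ordered ✓, linear ✓, affine ✓, relevant ✓, unrestricted ✓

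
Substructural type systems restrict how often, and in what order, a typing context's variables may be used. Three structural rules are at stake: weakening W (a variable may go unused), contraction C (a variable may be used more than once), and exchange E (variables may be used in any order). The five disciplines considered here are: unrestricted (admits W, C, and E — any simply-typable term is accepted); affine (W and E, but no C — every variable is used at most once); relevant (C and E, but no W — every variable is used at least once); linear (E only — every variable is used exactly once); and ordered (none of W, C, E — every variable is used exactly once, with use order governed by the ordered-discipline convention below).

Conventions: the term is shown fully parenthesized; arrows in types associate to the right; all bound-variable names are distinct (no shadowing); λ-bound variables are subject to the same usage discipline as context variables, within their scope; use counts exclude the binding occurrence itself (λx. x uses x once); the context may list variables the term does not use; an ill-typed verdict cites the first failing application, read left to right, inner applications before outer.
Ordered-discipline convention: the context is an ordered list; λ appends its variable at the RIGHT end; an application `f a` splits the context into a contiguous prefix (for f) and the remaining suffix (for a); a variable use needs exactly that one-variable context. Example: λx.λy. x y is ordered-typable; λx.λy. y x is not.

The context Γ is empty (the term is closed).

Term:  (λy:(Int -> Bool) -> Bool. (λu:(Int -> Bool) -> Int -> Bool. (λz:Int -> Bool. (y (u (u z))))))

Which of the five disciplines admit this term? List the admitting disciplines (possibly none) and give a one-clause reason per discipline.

accepted by: relevant, unrestricted
counts: y [bound]: 1; u [bound]: 2; z [bound]: 1
uses in reading order: y, u, u, z
typing: well-typed at ((Int -> Bool) -> Bool) -> ((Int -> Bool) -> Int -> Bool) -> (Int -> Bool) -> Bool
ordered: ✗ — uses contraction: u ×2
linear: ✗ — uses contraction: u ×2
affine: ✗ — uses contraction: u ×2
relevant: ✓ — every one of y, u, z appears
unrestricted: ✓ — typability at ((Int -> Bool) -> Bool) -> ((Int -> Bool) -> Int -> Bool) -> (Int -> Bool) -> Bool is all that's needed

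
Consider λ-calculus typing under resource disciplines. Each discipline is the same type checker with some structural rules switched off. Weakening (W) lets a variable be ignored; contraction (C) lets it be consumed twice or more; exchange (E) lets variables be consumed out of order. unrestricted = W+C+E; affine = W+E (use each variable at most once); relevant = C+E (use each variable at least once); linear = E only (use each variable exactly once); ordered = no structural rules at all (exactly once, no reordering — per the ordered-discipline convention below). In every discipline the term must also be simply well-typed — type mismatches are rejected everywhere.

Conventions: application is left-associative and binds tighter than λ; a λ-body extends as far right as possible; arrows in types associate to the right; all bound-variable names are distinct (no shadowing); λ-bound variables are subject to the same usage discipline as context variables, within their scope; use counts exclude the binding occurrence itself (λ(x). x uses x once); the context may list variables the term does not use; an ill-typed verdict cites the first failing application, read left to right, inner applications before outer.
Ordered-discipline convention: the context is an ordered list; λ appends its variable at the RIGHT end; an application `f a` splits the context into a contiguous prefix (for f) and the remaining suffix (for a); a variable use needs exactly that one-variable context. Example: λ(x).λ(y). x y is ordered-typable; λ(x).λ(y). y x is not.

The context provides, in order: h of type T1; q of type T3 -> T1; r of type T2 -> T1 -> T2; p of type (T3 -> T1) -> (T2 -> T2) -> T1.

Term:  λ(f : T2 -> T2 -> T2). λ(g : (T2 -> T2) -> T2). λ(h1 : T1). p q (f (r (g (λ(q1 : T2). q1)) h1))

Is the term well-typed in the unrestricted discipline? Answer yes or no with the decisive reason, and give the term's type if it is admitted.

yes — well-typed at (T2 -> T2 -> T2) -> ((T2 -> T2) -> T2) -> T1 -> T1; no restrictions here; term : (T2 -> T2 -> T2) -> ((T2 -> T2) -> T2) -> T1 -> T1
counts: h: 0×; q: 1×; r: 1×; p: 1×; f [bound]: 1×; g [bound]: 1×; h1 [bound]: 1×; q1 [bound]: 1×
left-to-right use order: p, q, f, r, g, q1, h1
typing: well-typed — term : (T2 -> T2 -> T2) -> ((T2 -> T2) -> T2) -> T1 -> T1
summary: ordered ✗ | linear ✗ | affine ✓ | relevant ✗ | unrestricted ✓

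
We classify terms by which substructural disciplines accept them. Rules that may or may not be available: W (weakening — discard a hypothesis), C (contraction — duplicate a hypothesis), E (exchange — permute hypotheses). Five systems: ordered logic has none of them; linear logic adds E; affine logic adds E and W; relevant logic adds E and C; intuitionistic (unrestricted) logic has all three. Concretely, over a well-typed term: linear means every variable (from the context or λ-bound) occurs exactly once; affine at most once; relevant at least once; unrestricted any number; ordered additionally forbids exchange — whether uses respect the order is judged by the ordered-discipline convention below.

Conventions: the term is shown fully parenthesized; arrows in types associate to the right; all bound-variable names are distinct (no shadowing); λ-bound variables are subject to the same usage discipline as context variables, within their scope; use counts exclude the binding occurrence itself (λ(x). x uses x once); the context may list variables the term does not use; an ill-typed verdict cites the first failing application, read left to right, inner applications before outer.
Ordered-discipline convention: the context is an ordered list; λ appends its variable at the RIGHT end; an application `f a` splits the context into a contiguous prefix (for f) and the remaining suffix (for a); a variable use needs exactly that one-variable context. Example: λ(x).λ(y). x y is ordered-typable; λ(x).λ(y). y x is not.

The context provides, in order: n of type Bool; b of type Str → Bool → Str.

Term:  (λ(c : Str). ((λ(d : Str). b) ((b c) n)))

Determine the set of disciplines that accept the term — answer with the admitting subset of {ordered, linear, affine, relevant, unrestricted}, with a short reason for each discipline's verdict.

admitting disciplines: unrestricted
use counts: n: 1×; b: 2×; c (bound): 1×; d (bound): 0×
left-to-right use order: b, b, c, n
typing: well-typed at Str → Str → Bool → Str
ordered: ✗, repeated use of b ×2; needs weakening: d unused
linear: ✗, repeated use of b ×2; needs weakening: d unused
affine: ✗, repeated use of b ×2
relevant: ✗, needs weakening: d unused
unrestricted: ✓, typability at Str → Str → Bool → Str is all that's needed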